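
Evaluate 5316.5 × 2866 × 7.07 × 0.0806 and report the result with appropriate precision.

5316.5 × 2866 × 7.07 × 0.0806 = 8682733.26994…
Multiplication/division keeps the fewest significant figures: 5316.5 → 5 s.f., 2866 → 4 s.f., 7.07 → 3 s.f., 0.0806 → 3 s.f.; limit is 3.
Rounded to 3 significant figures: 8.68 × 10^6.

8.68 × 10^6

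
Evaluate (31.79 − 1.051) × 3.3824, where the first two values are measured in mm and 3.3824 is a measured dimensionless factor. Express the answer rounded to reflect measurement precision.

104.0 mm

31.79 mm − 1.051 mm = 30.739 mm; the difference is limited to 2 decimal places (4 s.f.).
Carrying full precision, 30.739 × 3.3824 = 103.9715936 mm; 3.3824 has 5 s.f., so the result keeps min(4, 5) = 4 s.f.
Rounded to 4 significant figures: 104.0 mm.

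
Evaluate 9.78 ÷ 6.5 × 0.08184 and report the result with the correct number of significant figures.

0.12

9.78 ÷ 6.5 × 0.08184 = 0.123137723077…
Multiplication/division keeps the fewest significant figures: 9.78 → 3 s.f., 6.5 → 2 s.f., 0.08184 → 4 s.f.; limit is 2.
Rounded to 2 significant figures: 0.12.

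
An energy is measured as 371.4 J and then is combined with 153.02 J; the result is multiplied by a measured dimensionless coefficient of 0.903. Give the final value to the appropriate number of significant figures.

371.4 J + 153.02 J = 524.42 J; the sum is limited to 1 decimal place (4 s.f.).
Carrying full precision, 524.42 × 0.903 = 473.55126 J; 0.903 has 3 s.f., so the result keeps min(4, 3) = 3 s.f.
Rounded to 3 significant figures: 474 J.

474 J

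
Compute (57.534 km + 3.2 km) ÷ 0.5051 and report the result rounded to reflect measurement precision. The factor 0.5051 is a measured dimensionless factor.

1.20 × 10² km

57.534 km + 3.2 km = 60.734 km; the sum is limited to 1 decimal place (3 s.f.).
Carrying full precision, 60.734 ÷ 0.5051 = 120.241536329… km; 0.5051 has 4 s.f., so the result keeps min(3, 4) = 3 s.f.
Rounded to 3 significant figures: 1.20 × 10² km.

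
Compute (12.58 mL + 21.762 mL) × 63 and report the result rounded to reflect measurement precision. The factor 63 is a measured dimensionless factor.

12.58 mL + 21.762 mL = 34.342 mL; the sum is limited to 2 decimal places (4 s.f.).
Carrying full precision, 34.342 × 63 = 2163.546 mL; 63 has 2 s.f., so the result keeps min(4, 2) = 2 s.f.
Rounded to 2 significant figures: 2.2 × 10^3 mL.

2.2 × 10^3 mL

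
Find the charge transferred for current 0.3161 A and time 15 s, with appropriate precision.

4.7 C

charge transferred = 0.3161 A × 15 s = 4.7415 C.
0.3161 has 4 significant figures; 15 has 2.
Division/multiplication keeps the fewest: 2 significant figures.
Rounded: 4.7 C.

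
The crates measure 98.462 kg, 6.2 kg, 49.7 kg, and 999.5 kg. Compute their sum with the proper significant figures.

98.462 kg + 6.2 kg + 49.7 kg + 999.5 kg = 1153.862 kg.
Addition/subtraction keeps the fewest decimal places: 98.462 → 3 decimal places, 6.2 → 1 decimal place, 49.7 → 1 decimal place, 999.5 → 1 decimal place; limit is 1.
Rounded to 1 decimal place: 1153.9 kg.

1153.9 kg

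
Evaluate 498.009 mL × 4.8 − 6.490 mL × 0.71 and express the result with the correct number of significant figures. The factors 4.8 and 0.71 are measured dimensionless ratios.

2.4 × 10³ mL

498.009 × 4.8 = 2390.4432 → 2.4 × 10³ mL (2 s.f., last digit at the 10^2 place).
6.490 × 0.71 = 4.6079 → 4.6 mL (2 s.f., last digit at the 10^-1 place).
Difference: 2385.8353 mL; keep the coarser place, 10^2.
Result: 2.4 × 10³ mL.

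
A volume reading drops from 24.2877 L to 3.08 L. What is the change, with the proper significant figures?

24.2877 L − 3.08 L = 21.2077 L.
Addition/subtraction keeps the fewest decimal places: 24.2877 → 4 decimal places, 3.08 → 2 decimal places; limit is 2.
Rounded to 2 decimal places: 21.21 L.

21.21 L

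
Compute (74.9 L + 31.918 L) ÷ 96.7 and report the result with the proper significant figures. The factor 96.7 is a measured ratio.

74.9 L + 31.918 L = 106.818 L; the sum is limited to 1 decimal place (4 s.f.).
Carrying full precision, 106.818 ÷ 96.7 = 1.10463288521… L; 96.7 has 3 s.f., so the result keeps min(4, 3) = 3 s.f.
Rounded to 3 significant figures: 1.10 L.

1.10 L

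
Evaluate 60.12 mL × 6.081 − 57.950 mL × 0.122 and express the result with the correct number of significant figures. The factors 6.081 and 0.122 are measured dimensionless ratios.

358.5 mL

60.12 × 6.081 = 365.58972 → 365.6 mL (4 s.f., last digit at the 10^-1 place).
57.950 × 0.122 = 7.0699 → 7.07 mL (3 s.f., last digit at the 10^-2 place).
Difference: 358.51982 mL; keep the coarser place, 10^-1.
Result: 358.5 mL.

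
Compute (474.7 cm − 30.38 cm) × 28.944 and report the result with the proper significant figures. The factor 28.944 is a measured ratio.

474.7 cm − 30.38 cm = 444.32 cm; the difference is limited to 1 decimal place (4 s.f.).
Carrying full precision, 444.32 × 28.944 = 12860.39808 cm; 28.944 has 5 s.f., so the result keeps min(4, 5) = 4 s.f.
Rounded to 4 significant figures: 1.286 × 10⁴ cm.

1.286 × 10⁴ cm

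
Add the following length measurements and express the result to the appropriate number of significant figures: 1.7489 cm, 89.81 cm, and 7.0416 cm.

98.60 cm

1.7489 cm + 89.81 cm + 7.0416 cm = 98.6005 cm.
Addition/subtraction keeps the fewest decimal places: 1.7489 → 4 decimal places, 89.81 → 2 decimal places, 7.0416 → 4 decimal places; limit is 2.
Rounded to 2 decimal places: 98.60 cm.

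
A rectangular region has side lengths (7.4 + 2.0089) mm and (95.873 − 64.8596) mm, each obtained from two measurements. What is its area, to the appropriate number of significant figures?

2.9 × 10² mm²

7.4 + 2.0089 = 9.4089, limited to 1 d.p. → 2 s.f.; 95.873 − 64.8596 = 31.0134, limited to 3 d.p. → 5 s.f.
Carrying full precision, 9.4089 × 31.0134 = 291.80197926; keep min(2, 5) = 2 s.f.
Rounded to 2 significant figures: 2.9 × 10² mm².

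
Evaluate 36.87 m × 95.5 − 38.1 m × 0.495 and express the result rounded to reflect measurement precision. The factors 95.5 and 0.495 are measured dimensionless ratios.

36.87 × 95.5 = 3521.085 → 3.52 × 10^3 m (3 s.f., last digit at the 10^1 place).
38.1 × 0.495 = 18.8595 → 18.9 m (3 s.f., last digit at the 10^-1 place).
Difference: 3502.2255 m; keep the coarser place, 10^1.
Result: 3.50 × 10^3 m.

3.50 × 10^3 m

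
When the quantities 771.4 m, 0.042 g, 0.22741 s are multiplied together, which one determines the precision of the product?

771.4 m → 4 s.f.; 0.042 g → 2 s.f.; 0.22741 s → 5 s.f.
The fewest is 2 significant figures, from 0.042 g.

0.042 g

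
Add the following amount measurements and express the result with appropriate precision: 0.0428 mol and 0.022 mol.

0.0428 mol + 0.022 mol = 0.0648 mol.
Addition/subtraction keeps the fewest decimal places: 0.0428 → 4 decimal places, 0.022 → 3 decimal places; limit is 3.
Rounded to 3 decimal places: 0.065 mol.

0.065 mol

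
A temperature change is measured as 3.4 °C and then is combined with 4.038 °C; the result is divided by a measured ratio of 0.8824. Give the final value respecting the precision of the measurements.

8.4 °C

3.4 °C + 4.038 °C = 7.438 °C; the sum is limited to 1 decimal place (2 s.f.).
Carrying full precision, 7.438 ÷ 0.8824 = 8.42928377153… °C; 0.8824 has 4 s.f., so the result keeps min(2, 4) = 2 s.f.
Rounded to 2 significant figures: 8.4 °C.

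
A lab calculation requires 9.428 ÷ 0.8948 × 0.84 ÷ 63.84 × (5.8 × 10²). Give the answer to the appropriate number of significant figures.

9.428 ÷ 0.8948 × 0.84 ÷ 63.84 × (5.8 × 10²) = 80.4096181446…
Multiplication/division keeps the fewest significant figures: 9.428 → 4 s.f., 0.8948 → 4 s.f., 0.84 → 2 s.f., 63.84 → 4 s.f., 5.8 × 10² → 2 s.f.; limit is 2.
Rounded to 2 significant figures: 80.

80.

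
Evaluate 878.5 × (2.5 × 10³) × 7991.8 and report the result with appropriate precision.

878.5 × (2.5 × 10³) × 7991.8 = 1.755199075 × 10^10
Multiplication/division keeps the fewest significant figures: 878.5 → 4 s.f., 2.5 × 10³ → 2 s.f., 7991.8 → 5 s.f.; limit is 2.
Rounded to 2 significant figures: 1.8 × 10¹⁰.

1.8 × 10¹⁰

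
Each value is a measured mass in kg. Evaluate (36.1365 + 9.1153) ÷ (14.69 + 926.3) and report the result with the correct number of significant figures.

36.1365 + 9.1153 = 45.2518, limited to 4 d.p. → 6 s.f.; 14.69 + 926.3 = 940.99, limited to 1 d.p. → 4 s.f.
Carrying full precision, 45.2518 ÷ 940.99 = 0.0480895652451…; keep min(6, 4) = 4 s.f.
Rounded to 4 significant figures: 0.04809.

0.04809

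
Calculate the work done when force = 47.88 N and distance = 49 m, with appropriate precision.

2.3 × 10³ J

work done = 47.88 N × 49 m = 2346.12 J.
47.88 has 4 significant figures; 49 has 2.
Division/multiplication keeps the fewest: 2 significant figures.
Rounded: 2.3 × 10³ J.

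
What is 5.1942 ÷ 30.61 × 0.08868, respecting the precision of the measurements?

0.01505

5.1942 ÷ 30.61 × 0.08868 = 0.0150480776217…
Multiplication/division keeps the fewest significant figures: 5.1942 → 5 s.f., 30.61 → 4 s.f., 0.08868 → 4 s.f.; limit is 4.
Rounded to 4 significant figures: 0.01505.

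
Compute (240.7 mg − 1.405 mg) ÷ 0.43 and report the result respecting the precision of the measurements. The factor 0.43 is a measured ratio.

5.6 × 10^2 mg

240.7 mg − 1.405 mg = 239.295 mg; the difference is limited to 1 decimal place (4 s.f.).
Carrying full precision, 239.295 ÷ 0.43 = 556.5 mg; 0.43 has 2 s.f., so the result keeps min(4, 2) = 2 s.f.
Rounded to 2 significant figures: 5.6 × 10^2 mg.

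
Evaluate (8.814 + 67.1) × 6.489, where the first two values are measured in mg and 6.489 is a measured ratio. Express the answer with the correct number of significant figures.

8.814 mg + 67.1 mg = 75.914 mg; the sum is limited to 1 decimal place (3 s.f.).
Carrying full precision, 75.914 × 6.489 = 492.605946 mg; 6.489 has 4 s.f., so the result keeps min(3, 4) = 3 s.f.
Rounded to 3 significant figures: 493 mg.

493 mg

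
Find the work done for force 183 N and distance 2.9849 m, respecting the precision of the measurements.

work done = 183 N × 2.9849 m = 546.2367 J.
183 has 3 significant figures; 2.9849 has 5.
Division/multiplication keeps the fewest: 3 significant figures.
Rounded: 546 J.

546 J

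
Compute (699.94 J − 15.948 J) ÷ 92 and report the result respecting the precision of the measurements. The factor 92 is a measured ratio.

7.4 J

699.94 J − 15.948 J = 683.992 J; the difference is limited to 2 decimal places (5 s.f.).
Carrying full precision, 683.992 ÷ 92 = 7.43469565217… J; 92 has 2 s.f., so the result keeps min(5, 2) = 2 s.f.
Rounded to 2 significant figures: 7.4 J.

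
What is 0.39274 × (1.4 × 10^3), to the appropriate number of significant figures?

5.5 × 10^2

0.39274 × (1.4 × 10^3) = 549.836
Multiplication/division keeps the fewest significant figures: 0.39274 → 5 s.f., 1.4 × 10^3 → 2 s.f.; limit is 2.
Rounded to 2 significant figures: 5.5 × 10^2.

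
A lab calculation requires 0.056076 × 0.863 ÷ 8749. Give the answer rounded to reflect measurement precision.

5.53 × 10⁻⁶

0.056076 × 0.863 ÷ 8749 = 0.00000553132792319…
Multiplication/division keeps the fewest significant figures: 0.056076 → 5 s.f., 0.863 → 3 s.f., 8749 → 4 s.f.; limit is 3.
Rounded to 3 significant figures: 5.53 × 10⁻⁶.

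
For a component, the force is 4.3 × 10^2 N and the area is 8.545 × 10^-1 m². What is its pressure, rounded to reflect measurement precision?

5.0 × 10^2 Pa

pressure = 4.3 × 10^2 N ÷ 8.545 × 10^-1 m² = 503.21825629… Pa.
4.3 × 10^2 has 2 significant figures; 8.545 × 10^-1 has 4.
Division/multiplication keeps the fewest: 2 significant figures.
Rounded: 5.0 × 10^2 Pa.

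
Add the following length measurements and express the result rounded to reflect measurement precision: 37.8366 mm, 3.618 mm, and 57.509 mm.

98.964 mm

37.8366 mm + 3.618 mm + 57.509 mm = 98.9636 mm.
Addition/subtraction keeps the fewest decimal places: 37.8366 → 4 decimal places, 3.618 → 3 decimal places, 57.509 → 3 decimal places; limit is 3.
Rounded to 3 decimal places: 98.964 mm.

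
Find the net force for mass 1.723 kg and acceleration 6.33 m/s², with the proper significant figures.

net force = 1.723 kg × 6.33 m/s² = 10.90659 N.
1.723 has 4 significant figures; 6.33 has 3.
Division/multiplication keeps the fewest: 3 significant figures.
Rounded: 10.9 N.

10.9 N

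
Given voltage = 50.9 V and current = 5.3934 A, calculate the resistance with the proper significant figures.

resistance = 50.9 V ÷ 5.3934 A = 9.43746059999… Ω.
50.9 has 3 significant figures; 5.3934 has 5.
Division/multiplication keeps the fewest: 3 significant figures.
Rounded: 9.44 Ω.

9.44 Ω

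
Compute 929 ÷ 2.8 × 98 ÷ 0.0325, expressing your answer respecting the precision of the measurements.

1.0 × 10^6

929 ÷ 2.8 × 98 ÷ 0.0325 = 1000461.53846…
Multiplication/division keeps the fewest significant figures: 929 → 3 s.f., 2.8 → 2 s.f., 98 → 2 s.f., 0.0325 → 3 s.f.; limit is 2.
Rounded to 2 significant figures: 1.0 × 10^6.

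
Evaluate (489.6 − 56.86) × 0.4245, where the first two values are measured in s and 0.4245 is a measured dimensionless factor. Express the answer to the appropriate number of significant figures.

183.7 s

489.6 s − 56.86 s = 432.74 s; the difference is limited to 1 decimal place (4 s.f.).
Carrying full precision, 432.74 × 0.4245 = 183.69813 s; 0.4245 has 4 s.f., so the result keeps min(4, 4) = 4 s.f.
Rounded to 4 significant figures: 183.7 s.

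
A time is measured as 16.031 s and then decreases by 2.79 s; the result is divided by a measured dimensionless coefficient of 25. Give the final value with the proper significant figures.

16.031 s − 2.79 s = 13.241 s; the difference is limited to 2 decimal places (4 s.f.).
Carrying full precision, 13.241 ÷ 25 = 0.52964 s; 25 has 2 s.f., so the result keeps min(4, 2) = 2 s.f.
Rounded to 2 significant figures: 0.53 s.

0.53 s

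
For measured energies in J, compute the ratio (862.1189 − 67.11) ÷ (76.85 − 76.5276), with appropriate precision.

2.5 × 10³

862.1189 − 67.11 = 795.0089, limited to 2 d.p. → 5 s.f.; 76.85 − 76.5276 = 0.3224, limited to 2 d.p. → 2 s.f.
Carrying full precision, 795.0089 ÷ 0.3224 = 2465.90849876…; keep min(5, 2) = 2 s.f.
Rounded to 2 significant figures: 2.5 × 10³.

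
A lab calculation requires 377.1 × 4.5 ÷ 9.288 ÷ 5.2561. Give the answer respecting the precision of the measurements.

35

377.1 × 4.5 ÷ 9.288 ÷ 5.2561 = 34.7602763212…
Multiplication/division keeps the fewest significant figures: 377.1 → 4 s.f., 4.5 → 2 s.f., 9.288 → 4 s.f., 5.2561 → 5 s.f.; limit is 2.
Rounded to 2 significant figures: 35.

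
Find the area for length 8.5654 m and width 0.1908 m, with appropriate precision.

area = 8.5654 m × 0.1908 m = 1.63427832 m².
8.5654 has 5 significant figures; 0.1908 has 4.
Division/multiplication keeps the fewest: 4 significant figures.
Rounded: 1.634 m².

1.634 m²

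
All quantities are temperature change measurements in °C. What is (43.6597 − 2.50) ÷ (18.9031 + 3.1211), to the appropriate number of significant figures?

1.869

43.6597 − 2.50 = 41.1597, limited to 2 d.p. → 4 s.f.; 18.9031 + 3.1211 = 22.0242, limited to 4 d.p. → 6 s.f.
Carrying full precision, 41.1597 ÷ 22.0242 = 1.86883973084…; keep min(4, 6) = 4 s.f.
Rounded to 4 significant figures: 1.869.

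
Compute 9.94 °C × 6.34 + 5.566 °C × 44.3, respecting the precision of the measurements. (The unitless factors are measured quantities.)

9.94 × 6.34 = 63.0196 → 63.0 °C (3 s.f., last digit at the 10^-1 place).
5.566 × 44.3 = 246.5738 → 247 °C (3 s.f., last digit at the 10^0 place).
Sum: 309.5934 °C; keep the coarser place, 10^0.
Result: 3.10 × 10^2 °C.

3.10 × 10^2 °C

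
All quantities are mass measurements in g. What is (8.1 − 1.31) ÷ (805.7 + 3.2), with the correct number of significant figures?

0.0084

8.1 − 1.31 = 6.79, limited to 1 d.p. → 2 s.f.; 805.7 + 3.2 = 808.9, limited to 1 d.p. → 4 s.f.
Carrying full precision, 6.79 ÷ 808.9 = 0.00839411546545…; keep min(2, 4) = 2 s.f.
Rounded to 2 significant figures: 0.0084.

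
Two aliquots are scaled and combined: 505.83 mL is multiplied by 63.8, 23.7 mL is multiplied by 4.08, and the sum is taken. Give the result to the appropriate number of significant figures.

3.24 × 10^4 mL

505.83 × 63.8 = 32271.954 → 3.23 × 10^4 mL (3 s.f., last digit at the 10^2 place).
23.7 × 4.08 = 96.696 → 96.7 mL (3 s.f., last digit at the 10^-1 place).
Sum: 32368.65 mL; keep the coarser place, 10^2.
Result: 3.24 × 10^4 mL.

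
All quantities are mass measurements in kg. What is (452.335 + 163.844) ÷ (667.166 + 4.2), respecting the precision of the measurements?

0.9178

452.335 + 163.844 = 616.179, limited to 3 d.p. → 6 s.f.; 667.166 + 4.2 = 671.366, limited to 1 d.p. → 4 s.f.
Carrying full precision, 616.179 ÷ 671.366 = 0.917798935305…; keep min(6, 4) = 4 s.f.
Rounded to 4 significant figures: 0.9178.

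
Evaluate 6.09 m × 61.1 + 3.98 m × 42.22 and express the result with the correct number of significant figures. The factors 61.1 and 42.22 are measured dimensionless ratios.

6.09 × 61.1 = 372.099 → 372 m (3 s.f., last digit at the 10^0 place).
3.98 × 42.22 = 168.0356 → 168 m (3 s.f., last digit at the 10^0 place).
Sum: 540.1346 m; keep the coarser place, 10^0.
Result: 540. m.

540. m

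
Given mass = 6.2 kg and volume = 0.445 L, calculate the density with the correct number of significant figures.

14 kg/L

density = 6.2 kg ÷ 0.445 L = 13.9325842697… kg/L.
6.2 has 2 significant figures; 0.445 has 3.
Division/multiplication keeps the fewest: 2 significant figures.
Rounded: 14 kg/L.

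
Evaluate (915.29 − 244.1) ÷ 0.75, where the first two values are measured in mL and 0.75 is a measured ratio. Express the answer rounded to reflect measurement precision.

8.9 × 10² mL

915.29 mL − 244.1 mL = 671.19 mL; the difference is limited to 1 decimal place (4 s.f.).
Carrying full precision, 671.19 ÷ 0.75 = 894.92 mL; 0.75 has 2 s.f., so the result keeps min(4, 2) = 2 s.f.
Rounded to 2 significant figures: 8.9 × 10² mL.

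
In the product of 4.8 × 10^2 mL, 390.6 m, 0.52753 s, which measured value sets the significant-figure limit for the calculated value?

4.8 × 10^2 mL

4.8 × 10^2 mL → 2 s.f.; 390.6 m → 4 s.f.; 0.52753 s → 5 s.f.
The fewest is 2 significant figures, from 4.8 × 10^2 mL.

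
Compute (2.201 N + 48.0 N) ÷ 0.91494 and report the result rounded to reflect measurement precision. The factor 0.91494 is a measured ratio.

54.9 N

2.201 N + 48.0 N = 50.201 N; the sum is limited to 1 decimal place (3 s.f.).
Carrying full precision, 50.201 ÷ 0.91494 = 54.8680787811… N; 0.91494 has 5 s.f., so the result keeps min(3, 5) = 3 s.f.
Rounded to 3 significant figures: 54.9 N.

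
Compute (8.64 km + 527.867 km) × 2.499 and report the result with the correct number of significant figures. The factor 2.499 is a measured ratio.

1341 km

8.64 km + 527.867 km = 536.507 km; the sum is limited to 2 decimal places (5 s.f.).
Carrying full precision, 536.507 × 2.499 = 1340.730993 km; 2.499 has 4 s.f., so the result keeps min(5, 4) = 4 s.f.
Rounded to 4 significant figures: 1341 km.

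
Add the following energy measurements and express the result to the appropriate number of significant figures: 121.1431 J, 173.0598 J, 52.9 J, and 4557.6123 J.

4904.7 J

121.1431 J + 173.0598 J + 52.9 J + 4557.6123 J = 4904.7152 J.
Addition/subtraction keeps the fewest decimal places: 121.1431 → 4 decimal places, 173.0598 → 4 decimal places, 52.9 → 1 decimal place, 4557.6123 → 4 decimal places; limit is 1.
Rounded to 1 decimal place: 4904.7 J.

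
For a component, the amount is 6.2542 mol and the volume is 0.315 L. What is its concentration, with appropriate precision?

concentration = 6.2542 mol ÷ 0.315 L = 19.8546031746… mol/L.
6.2542 has 5 significant figures; 0.315 has 3.
Division/multiplication keeps the fewest: 3 significant figures.
Rounded: 19.9 mol/L.

19.9 mol/L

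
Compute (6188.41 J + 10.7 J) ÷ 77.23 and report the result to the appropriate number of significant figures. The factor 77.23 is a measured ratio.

6188.41 J + 10.7 J = 6199.11 J; the sum is limited to 1 decimal place (5 s.f.).
Carrying full precision, 6199.11 ÷ 77.23 = 80.2681600414… J; 77.23 has 4 s.f., so the result keeps min(5, 4) = 4 s.f.
Rounded to 4 significant figures: 80.27 J.

80.27 J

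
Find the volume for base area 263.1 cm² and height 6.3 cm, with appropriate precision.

volume = 263.1 cm² × 6.3 cm = 1657.53 cm³.
263.1 has 4 significant figures; 6.3 has 2.
Division/multiplication keeps the fewest: 2 significant figures.
Rounded: 1.7 × 10³ cm³.

1.7 × 10³ cm³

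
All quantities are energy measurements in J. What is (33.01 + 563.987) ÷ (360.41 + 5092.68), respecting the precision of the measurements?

33.01 + 563.987 = 596.997, limited to 2 d.p. → 5 s.f.; 360.41 + 5092.68 = 5453.09, limited to 2 d.p. → 6 s.f.
Carrying full precision, 596.997 ÷ 5453.09 = 0.109478662556…; keep min(5, 6) = 5 s.f.
Rounded to 5 significant figures: 1.0948 × 10⁻¹.

1.0948 × 10⁻¹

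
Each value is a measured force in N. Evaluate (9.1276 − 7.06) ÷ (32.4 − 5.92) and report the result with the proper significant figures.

9.1276 − 7.06 = 2.0676, limited to 2 d.p. → 3 s.f.; 32.4 − 5.92 = 26.48, limited to 1 d.p. → 3 s.f.
Carrying full precision, 2.0676 ÷ 26.48 = 0.078081570997…; keep min(3, 3) = 3 s.f.
Rounded to 3 significant figures: 7.81 × 10^-2.

7.81 × 10^-2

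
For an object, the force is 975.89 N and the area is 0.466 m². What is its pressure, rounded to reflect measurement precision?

2.09 × 10³ Pa

pressure = 975.89 N ÷ 0.466 m² = 2094.18454936… Pa.
975.89 has 5 significant figures; 0.466 has 3.
Division/multiplication keeps the fewest: 3 significant figures.
Rounded: 2.09 × 10³ Pa.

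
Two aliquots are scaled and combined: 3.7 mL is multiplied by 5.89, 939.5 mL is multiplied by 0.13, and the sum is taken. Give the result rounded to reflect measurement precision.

3.7 × 5.89 = 21.793 → 22 mL (2 s.f., last digit at the 10^0 place).
939.5 × 0.13 = 122.135 → 1.2 × 10^2 mL (2 s.f., last digit at the 10^1 place).
Sum: 143.928 mL; keep the coarser place, 10^1.
Result: 1.4 × 10^2 mL.

1.4 × 10^2 mL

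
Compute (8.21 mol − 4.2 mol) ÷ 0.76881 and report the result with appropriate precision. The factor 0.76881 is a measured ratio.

5.2 mol

8.21 mol − 4.2 mol = 4.01 mol; the difference is limited to 1 decimal place (2 s.f.).
Carrying full precision, 4.01 ÷ 0.76881 = 5.21585307163… mol; 0.76881 has 5 s.f., so the result keeps min(2, 5) = 2 s.f.
Rounded to 2 significant figures: 5.2 mol.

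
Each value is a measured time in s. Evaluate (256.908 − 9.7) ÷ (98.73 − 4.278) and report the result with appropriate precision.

2.617

256.908 − 9.7 = 247.208, limited to 1 d.p. → 4 s.f.; 98.73 − 4.278 = 94.452, limited to 2 d.p. → 4 s.f.
Carrying full precision, 247.208 ÷ 94.452 = 2.61728708762…; keep min(4, 4) = 4 s.f.
Rounded to 4 significant figures: 2.617.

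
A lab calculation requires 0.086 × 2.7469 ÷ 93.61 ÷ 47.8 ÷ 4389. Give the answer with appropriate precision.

1.2 × 10^-8

0.086 × 2.7469 ÷ 93.61 ÷ 47.8 ÷ 4389 = 1.20288906778 × 10^-8…
Multiplication/division keeps the fewest significant figures: 0.086 → 2 s.f., 2.7469 → 5 s.f., 93.61 → 4 s.f., 47.8 → 3 s.f., 4389 → 4 s.f.; limit is 2.
Rounded to 2 significant figures: 1.2 × 10^-8.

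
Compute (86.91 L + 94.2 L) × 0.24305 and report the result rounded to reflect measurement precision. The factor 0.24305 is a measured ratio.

44.02 L

86.91 L + 94.2 L = 181.11 L; the sum is limited to 1 decimal place (4 s.f.).
Carrying full precision, 181.11 × 0.24305 = 44.0187855 L; 0.24305 has 5 s.f., so the result keeps min(4, 5) = 4 s.f.
Rounded to 4 significant figures: 44.02 L.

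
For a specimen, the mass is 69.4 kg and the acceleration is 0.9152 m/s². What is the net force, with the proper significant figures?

net force = 69.4 kg × 0.9152 m/s² = 63.51488 N.
69.4 has 3 significant figures; 0.9152 has 4.
Division/multiplication keeps the fewest: 3 significant figures.
Rounded: 63.5 N.

63.5 N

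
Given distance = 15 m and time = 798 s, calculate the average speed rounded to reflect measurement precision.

0.019 m/s

average speed = 15 m ÷ 798 s = 0.0187969924812… m/s.
15 has 2 significant figures; 798 has 3.
Division/multiplication keeps the fewest: 2 significant figures.
Rounded: 0.019 m/s.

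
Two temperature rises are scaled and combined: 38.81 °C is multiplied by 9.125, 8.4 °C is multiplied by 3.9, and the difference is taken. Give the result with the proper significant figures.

321 °C

38.81 × 9.125 = 354.14125 → 354.1 °C (4 s.f., last digit at the 10^-1 place).
8.4 × 3.9 = 32.76 → 33 °C (2 s.f., last digit at the 10^0 place).
Difference: 321.38125 °C; keep the coarser place, 10^0.
Result: 321 °C.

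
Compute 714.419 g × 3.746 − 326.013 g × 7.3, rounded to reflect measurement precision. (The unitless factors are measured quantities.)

714.419 × 3.746 = 2676.213574 → 2676 g (4 s.f., last digit at the 10^0 place).
326.013 × 7.3 = 2379.8949 → 2.4 × 10³ g (2 s.f., last digit at the 10^2 place).
Difference: 296.318674 g; keep the coarser place, 10^2.
Result: 3 × 10² g.

3 × 10² g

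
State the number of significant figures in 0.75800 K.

0.75800: leading zeros are not significant; trailing zeros after a decimal point are significant.

5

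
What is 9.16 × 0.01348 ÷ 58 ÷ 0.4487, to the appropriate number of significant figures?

9.16 × 0.01348 ÷ 58 ÷ 0.4487 = 0.00474461855322…
Multiplication/division keeps the fewest significant figures: 9.16 → 3 s.f., 0.01348 → 4 s.f., 58 → 2 s.f., 0.4487 → 4 s.f.; limit is 2.
Rounded to 2 significant figures: 0.0047.

0.0047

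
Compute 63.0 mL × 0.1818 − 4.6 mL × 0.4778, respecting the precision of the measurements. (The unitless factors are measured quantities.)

63.0 × 0.1818 = 11.4534 → 11.5 mL (3 s.f., last digit at the 10^-1 place).
4.6 × 0.4778 = 2.19788 → 2.2 mL (2 s.f., last digit at the 10^-1 place).
Difference: 9.25552 mL; keep the coarser place, 10^-1.
Result: 9.3 mL.

9.3 mL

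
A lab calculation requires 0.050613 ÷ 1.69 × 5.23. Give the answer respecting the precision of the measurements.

0.050613 ÷ 1.69 × 5.23 = 0.156630763314…
Multiplication/division keeps the fewest significant figures: 0.050613 → 5 s.f., 1.69 → 3 s.f., 5.23 → 3 s.f.; limit is 3.
Rounded to 3 significant figures: 0.157.

0.157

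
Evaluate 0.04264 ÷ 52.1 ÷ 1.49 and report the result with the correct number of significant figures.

5.49 × 10^-4

0.04264 ÷ 52.1 ÷ 1.49 = 0.000549279264193…
Multiplication/division keeps the fewest significant figures: 0.04264 → 4 s.f., 52.1 → 3 s.f., 1.49 → 3 s.f.; limit is 3.
Rounded to 3 significant figures: 5.49 × 10^-4.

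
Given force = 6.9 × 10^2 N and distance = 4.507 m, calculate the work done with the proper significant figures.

3.1 × 10^3 J

work done = 6.9 × 10^2 N × 4.507 m = 3109.83 J.
6.9 × 10^2 has 2 significant figures; 4.507 has 4.
Division/multiplication keeps the fewest: 2 significant figures.
Rounded: 3.1 × 10^3 J.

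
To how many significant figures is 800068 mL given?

6

800068: zeros between nonzero digits are significant.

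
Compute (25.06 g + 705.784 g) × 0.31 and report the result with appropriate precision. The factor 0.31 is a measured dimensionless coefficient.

2.3 × 10^2 g

25.06 g + 705.784 g = 730.844 g; the sum is limited to 2 decimal places (5 s.f.).
Carrying full precision, 730.844 × 0.31 = 226.56164 g; 0.31 has 2 s.f., so the result keeps min(5, 2) = 2 s.f.
Rounded to 2 significant figures: 2.3 × 10^2 g.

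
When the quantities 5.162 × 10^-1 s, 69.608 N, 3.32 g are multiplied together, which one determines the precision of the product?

5.162 × 10^-1 s → 4 s.f.; 69.608 N → 5 s.f.; 3.32 g → 3 s.f.
The fewest is 3 significant figures, from 3.32 g.

3.32 g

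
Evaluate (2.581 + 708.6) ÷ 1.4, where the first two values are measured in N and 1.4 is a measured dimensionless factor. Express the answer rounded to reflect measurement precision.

2.581 N + 708.6 N = 711.181 N; the sum is limited to 1 decimal place (4 s.f.).
Carrying full precision, 711.181 ÷ 1.4 = 507.986428571… N; 1.4 has 2 s.f., so the result keeps min(4, 2) = 2 s.f.
Rounded to 2 significant figures: 5.1 × 10² N.

5.1 × 10² N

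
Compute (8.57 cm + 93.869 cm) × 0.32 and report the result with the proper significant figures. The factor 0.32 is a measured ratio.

33 cm

8.57 cm + 93.869 cm = 102.439 cm; the sum is limited to 2 decimal places (5 s.f.).
Carrying full precision, 102.439 × 0.32 = 32.78048 cm; 0.32 has 2 s.f., so the result keeps min(5, 2) = 2 s.f.
Rounded to 2 significant figures: 33 cm.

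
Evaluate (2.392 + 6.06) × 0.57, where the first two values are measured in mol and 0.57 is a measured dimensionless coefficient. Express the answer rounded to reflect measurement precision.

4.8 mol

2.392 mol + 6.06 mol = 8.452 mol; the sum is limited to 2 decimal places (3 s.f.).
Carrying full precision, 8.452 × 0.57 = 4.81764 mol; 0.57 has 2 s.f., so the result keeps min(3, 2) = 2 s.f.
Rounded to 2 significant figures: 4.8 mol.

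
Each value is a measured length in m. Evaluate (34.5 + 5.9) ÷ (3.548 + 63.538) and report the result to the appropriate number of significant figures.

34.5 + 5.9 = 40.4, limited to 1 d.p. → 3 s.f.; 3.548 + 63.538 = 67.086, limited to 3 d.p. → 5 s.f.
Carrying full precision, 40.4 ÷ 67.086 = 0.602212085979…; keep min(3, 5) = 3 s.f.
Rounded to 3 significant figures: 0.602.

0.602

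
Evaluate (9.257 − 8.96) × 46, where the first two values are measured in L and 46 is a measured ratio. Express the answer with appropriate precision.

9.257 L − 8.96 L = 0.297 L; the difference is limited to 2 decimal places (2 s.f.).
Carrying full precision, 0.297 × 46 = 13.662 L; 46 has 2 s.f., so the result keeps min(2, 2) = 2 s.f.
Rounded to 2 significant figures: 14 L.

14 L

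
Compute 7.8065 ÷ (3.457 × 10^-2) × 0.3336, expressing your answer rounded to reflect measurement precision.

7.8065 ÷ (3.457 × 10^-2) × 0.3336 = 75.3326120914…
Multiplication/division keeps the fewest significant figures: 7.8065 → 5 s.f., 3.457 × 10^-2 → 4 s.f., 0.3336 → 4 s.f.; limit is 4.
Rounded to 4 significant figures: 75.33.

75.33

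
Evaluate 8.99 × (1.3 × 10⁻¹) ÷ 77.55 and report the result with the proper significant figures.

8.99 × (1.3 × 10⁻¹) ÷ 77.55 = 0.0150702772405…
Multiplication/division keeps the fewest significant figures: 8.99 → 3 s.f., 1.3 × 10⁻¹ → 2 s.f., 77.55 → 4 s.f.; limit is 2.
Rounded to 2 significant figures: 0.015.

0.015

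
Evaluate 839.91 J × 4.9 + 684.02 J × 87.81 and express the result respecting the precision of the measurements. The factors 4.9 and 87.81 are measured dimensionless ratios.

6.42 × 10⁴ J

839.91 × 4.9 = 4115.559 → 4.1 × 10³ J (2 s.f., last digit at the 10^2 place).
684.02 × 87.81 = 60063.7962 → 6.006 × 10⁴ J (4 s.f., last digit at the 10^1 place).
Sum: 64179.3552 J; keep the coarser place, 10^2.
Result: 6.42 × 10⁴ J.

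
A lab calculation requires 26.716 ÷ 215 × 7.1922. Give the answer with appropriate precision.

26.716 ÷ 215 × 7.1922 = 0.893706117209…
Multiplication/division keeps the fewest significant figures: 26.716 → 5 s.f., 215 → 3 s.f., 7.1922 → 5 s.f.; limit is 3.
Rounded to 3 significant figures: 0.894.

0.894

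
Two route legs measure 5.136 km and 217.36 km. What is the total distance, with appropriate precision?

2.2250 × 10^2 km

5.136 km + 217.36 km = 222.496 km.
Addition/subtraction keeps the fewest decimal places: 5.136 → 3 decimal places, 217.36 → 2 decimal places; limit is 2.
Rounded to 2 decimal places: 2.2250 × 10^2 km.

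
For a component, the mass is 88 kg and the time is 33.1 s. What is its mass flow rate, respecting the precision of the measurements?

mass flow rate = 88 kg ÷ 33.1 s = 2.6586102719… kg/s.
88 has 2 significant figures; 33.1 has 3.
Division/multiplication keeps the fewest: 2 significant figures.
Rounded: 2.7 kg/s.

2.7 kg/s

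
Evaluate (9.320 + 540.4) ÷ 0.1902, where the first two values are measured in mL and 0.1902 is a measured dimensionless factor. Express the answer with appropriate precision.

2.890 × 10^3 mL

9.320 mL + 540.4 mL = 549.720 mL; the sum is limited to 1 decimal place (4 s.f.).
Carrying full precision, 549.720 ÷ 0.1902 = 2890.22082019… mL; 0.1902 has 4 s.f., so the result keeps min(4, 4) = 4 s.f.
Rounded to 4 significant figures: 2.890 × 10^3 mL.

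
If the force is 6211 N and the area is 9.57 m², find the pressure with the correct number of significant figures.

pressure = 6211 N ÷ 9.57 m² = 649.007314525… Pa.
6211 has 4 significant figures; 9.57 has 3.
Division/multiplication keeps the fewest: 3 significant figures.
Rounded: 649 Pa.

649 Pa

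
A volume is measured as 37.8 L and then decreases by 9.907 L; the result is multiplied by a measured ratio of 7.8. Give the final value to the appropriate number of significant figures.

37.8 L − 9.907 L = 27.893 L; the difference is limited to 1 decimal place (3 s.f.).
Carrying full precision, 27.893 × 7.8 = 217.5654 L; 7.8 has 2 s.f., so the result keeps min(3, 2) = 2 s.f.
Rounded to 2 significant figures: 2.2 × 10^2 L.

2.2 × 10^2 L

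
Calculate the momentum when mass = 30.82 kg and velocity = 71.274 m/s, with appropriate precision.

2197 kg·m/s

momentum = 30.82 kg × 71.274 m/s = 2196.66468 kg·m/s.
30.82 has 4 significant figures; 71.274 has 5.
Division/multiplication keeps the fewest: 4 significant figures.
Rounded: 2197 kg·m/s.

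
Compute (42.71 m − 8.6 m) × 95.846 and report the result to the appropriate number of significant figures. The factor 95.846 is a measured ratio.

42.71 m − 8.6 m = 34.11 m; the difference is limited to 1 decimal place (3 s.f.).
Carrying full precision, 34.11 × 95.846 = 3269.30706 m; 95.846 has 5 s.f., so the result keeps min(3, 5) = 3 s.f.
Rounded to 3 significant figures: 3.27 × 10^3 m.

3.27 × 10^3 m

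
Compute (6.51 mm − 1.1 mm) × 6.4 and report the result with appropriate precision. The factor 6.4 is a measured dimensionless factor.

35 mm

6.51 mm − 1.1 mm = 5.41 mm; the difference is limited to 1 decimal place (2 s.f.).
Carrying full precision, 5.41 × 6.4 = 34.624 mm; 6.4 has 2 s.f., so the result keeps min(2, 2) = 2 s.f.
Rounded to 2 significant figures: 35 mm.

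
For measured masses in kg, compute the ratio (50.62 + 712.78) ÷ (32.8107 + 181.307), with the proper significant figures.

50.62 + 712.78 = 763.40, limited to 2 d.p. → 5 s.f.; 32.8107 + 181.307 = 214.1177, limited to 3 d.p. → 6 s.f.
Carrying full precision, 763.40 ÷ 214.1177 = 3.56532878879…; keep min(5, 6) = 5 s.f.
Rounded to 5 significant figures: 3.5653.

3.5653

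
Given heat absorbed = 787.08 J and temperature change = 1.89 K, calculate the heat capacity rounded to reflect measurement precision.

heat capacity = 787.08 J ÷ 1.89 K = 416.444444444… J/K.
787.08 has 5 significant figures; 1.89 has 3.
Division/multiplication keeps the fewest: 3 significant figures.
Rounded: 416 J/K.

416 J/K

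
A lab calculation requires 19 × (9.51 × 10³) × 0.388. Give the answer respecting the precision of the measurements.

19 × (9.51 × 10³) × 0.388 = 70107.72
Multiplication/division keeps the fewest significant figures: 19 → 2 s.f., 9.51 × 10³ → 3 s.f., 0.388 → 3 s.f.; limit is 2.
Rounded to 2 significant figures: 7.0 × 10⁴.

7.0 × 10⁴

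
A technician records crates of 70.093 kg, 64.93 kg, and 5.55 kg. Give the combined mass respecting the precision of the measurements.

140.57 kg

70.093 kg + 64.93 kg + 5.55 kg = 140.573 kg.
Addition/subtraction keeps the fewest decimal places: 70.093 → 3 decimal places, 64.93 → 2 decimal places, 5.55 → 2 decimal places; limit is 2.
Rounded to 2 decimal places: 140.57 kg.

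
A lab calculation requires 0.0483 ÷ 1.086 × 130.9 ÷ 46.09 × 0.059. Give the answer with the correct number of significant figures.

0.0483 ÷ 1.086 × 130.9 ÷ 46.09 × 0.059 = 0.007452504648…
Multiplication/division keeps the fewest significant figures: 0.0483 → 3 s.f., 1.086 → 4 s.f., 130.9 → 4 s.f., 46.09 → 4 s.f., 0.059 → 2 s.f.; limit is 2.
Rounded to 2 significant figures: 0.0075.

0.0075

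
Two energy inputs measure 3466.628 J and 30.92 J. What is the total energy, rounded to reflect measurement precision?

3466.628 J + 30.92 J = 3497.548 J.
Addition/subtraction keeps the fewest decimal places: 3466.628 → 3 decimal places, 30.92 → 2 decimal places; limit is 2.
Rounded to 2 decimal places: 3497.55 J.

3497.55 J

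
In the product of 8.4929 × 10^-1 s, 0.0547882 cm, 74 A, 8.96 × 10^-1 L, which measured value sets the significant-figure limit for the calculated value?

8.4929 × 10^-1 s → 5 s.f.; 0.0547882 cm → 6 s.f.; 74 A → 2 s.f.; 8.96 × 10^-1 L → 3 s.f.
The fewest is 2 significant figures, from 74 A.

74 A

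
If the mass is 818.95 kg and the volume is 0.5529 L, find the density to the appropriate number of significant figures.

density = 818.95 kg ÷ 0.5529 L = 1481.19008862… kg/L.
818.95 has 5 significant figures; 0.5529 has 4.
Division/multiplication keeps the fewest: 4 significant figures.
Rounded: 1481 kg/L.

1481 kg/L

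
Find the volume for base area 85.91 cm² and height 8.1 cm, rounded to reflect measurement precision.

7.0 × 10² cm³

volume = 85.91 cm² × 8.1 cm = 695.871 cm³.
85.91 has 4 significant figures; 8.1 has 2.
Division/multiplication keeps the fewest: 2 significant figures.
Rounded: 7.0 × 10² cm³.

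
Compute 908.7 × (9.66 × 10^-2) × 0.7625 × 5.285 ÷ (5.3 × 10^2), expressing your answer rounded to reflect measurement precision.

908.7 × (9.66 × 10^-2) × 0.7625 × 5.285 ÷ (5.3 × 10^2) = 0.667431384474…
Multiplication/division keeps the fewest significant figures: 908.7 → 4 s.f., 9.66 × 10^-2 → 3 s.f., 0.7625 → 4 s.f., 5.285 → 4 s.f., 5.3 × 10^2 → 2 s.f.; limit is 2.
Rounded to 2 significant figures: 0.67.

0.67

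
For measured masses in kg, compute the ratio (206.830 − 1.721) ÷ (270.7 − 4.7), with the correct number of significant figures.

206.830 − 1.721 = 205.109, limited to 3 d.p. → 6 s.f.; 270.7 − 4.7 = 266.0, limited to 1 d.p. → 4 s.f.
Carrying full precision, 205.109 ÷ 266.0 = 0.771086466165…; keep min(6, 4) = 4 s.f.
Rounded to 4 significant figures: 0.7711.

0.7711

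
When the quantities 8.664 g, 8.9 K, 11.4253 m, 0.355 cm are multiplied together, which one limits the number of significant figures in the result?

8.9 K

8.664 g → 4 s.f.; 8.9 K → 2 s.f.; 11.4253 m → 6 s.f.; 0.355 cm → 3 s.f.
The fewest is 2 significant figures, from 8.9 K.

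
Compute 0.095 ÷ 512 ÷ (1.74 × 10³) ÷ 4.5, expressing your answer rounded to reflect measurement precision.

2.4 × 10⁻⁸

0.095 ÷ 512 ÷ (1.74 × 10³) ÷ 4.5 = 2.36969189017 × 10^-8…
Multiplication/division keeps the fewest significant figures: 0.095 → 2 s.f., 512 → 3 s.f., 1.74 × 10³ → 3 s.f., 4.5 → 2 s.f.; limit is 2.
Rounded to 2 significant figures: 2.4 × 10⁻⁸.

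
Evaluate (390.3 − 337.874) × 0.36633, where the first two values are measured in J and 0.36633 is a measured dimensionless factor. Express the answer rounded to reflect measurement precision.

390.3 J − 337.874 J = 52.426 J; the difference is limited to 1 decimal place (3 s.f.).
Carrying full precision, 52.426 × 0.36633 = 19.20521658 J; 0.36633 has 5 s.f., so the result keeps min(3, 5) = 3 s.f.
Rounded to 3 significant figures: 19.2 J.

19.2 J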